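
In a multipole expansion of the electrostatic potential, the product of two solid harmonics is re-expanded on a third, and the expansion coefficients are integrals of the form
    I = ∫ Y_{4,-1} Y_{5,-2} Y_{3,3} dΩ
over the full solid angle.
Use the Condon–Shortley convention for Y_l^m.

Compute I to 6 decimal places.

-0.179179

Checks pass: Σm=0; 12 even; l₃=3∈[1,9].
(2·4+1)(2·5+1)(2·3+1) = 693
Δ: 6! 2! 4! / 13! → 1/180180
sum: t=2:+1/576 t=3:−1/144 t=4:+1/576 = -1/288
3j²(4 5 3; 0 0 0) = Δ·Π!·Σ² = 20/1001  (sign +1)
sum: t=3:−1/1728 = -1/1728
3j²(4 5 3; -1 -2 3) = Δ·Π!·Σ² = 25/858  (sign -1)
combine: 4πI² = 693·20/1001·25/858 = 750/1859
take √, sign -1: I = -0.17917854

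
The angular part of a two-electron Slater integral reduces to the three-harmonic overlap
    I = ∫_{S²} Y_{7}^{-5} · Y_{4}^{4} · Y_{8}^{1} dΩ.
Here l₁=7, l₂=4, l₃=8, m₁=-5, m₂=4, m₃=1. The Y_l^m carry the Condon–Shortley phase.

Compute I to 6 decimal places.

0.000000

Σlᵢ=19 odd — θ-integrand is odd under cosθ→−cosθ; I=0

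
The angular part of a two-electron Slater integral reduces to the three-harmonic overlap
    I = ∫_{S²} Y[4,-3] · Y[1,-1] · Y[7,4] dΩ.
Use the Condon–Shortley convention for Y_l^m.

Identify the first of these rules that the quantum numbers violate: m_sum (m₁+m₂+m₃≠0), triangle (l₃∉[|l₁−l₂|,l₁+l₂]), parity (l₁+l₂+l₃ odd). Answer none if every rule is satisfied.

triangle

Σmᵢ = 0  ✓
l₃∈[|l₁−l₂|,l₁+l₂]=[3,5], have l₃=7  ✗
Σlᵢ = 12 ⇒ even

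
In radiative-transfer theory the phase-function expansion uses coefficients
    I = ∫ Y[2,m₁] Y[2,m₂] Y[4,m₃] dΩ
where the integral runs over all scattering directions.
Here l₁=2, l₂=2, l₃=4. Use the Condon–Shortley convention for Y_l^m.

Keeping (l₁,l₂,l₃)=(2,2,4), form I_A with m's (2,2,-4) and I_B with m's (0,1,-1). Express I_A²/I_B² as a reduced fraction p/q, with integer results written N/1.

l's match ⇒ only the (l;m) 3-j factors differ between A and B.
A: triangle coeff Δ(2,2,4) = 1/630; Σ_t [0,0]: t=0:+1/576 = 1/576; (3j)²=1/9 [(2 2 4; 2 2 -4)], sign=+1
B: triangle coeff Δ(2,2,4) = 1/630; Σ_t [0,0]: t=0:+1/24 = 1/24; (3j)²=1/21 [(2 2 4; 0 1 -1)], sign=-1
I_A²/I_B² = (1/9)/(1/21) = 7/3

7/3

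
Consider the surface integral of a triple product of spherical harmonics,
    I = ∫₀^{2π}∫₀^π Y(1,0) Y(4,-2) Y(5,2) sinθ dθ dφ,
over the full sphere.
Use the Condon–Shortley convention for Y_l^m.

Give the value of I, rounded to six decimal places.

0.225034

m-sum 0 ✓  L=10 even ✓  3≤5≤5 ✓
Π(2lᵢ+1) = 3×9×11 = 297
triangle coeff Δ(1,4,5) = 1/495
Σ_t [0,0]: t=0:+1/576 = 1/576
(3j)²=5/99 [(1 4 5; 0 0 0)], sign=-1
Σ_t [0,0]: t=0:+1/1440 = 1/1440
(3j)²=7/165 [(1 4 5; 0 -2 2)], sign=-1
⇒ 4πI² = 7/11
I = (+1)√(7/11/(4π)) = 0.22503380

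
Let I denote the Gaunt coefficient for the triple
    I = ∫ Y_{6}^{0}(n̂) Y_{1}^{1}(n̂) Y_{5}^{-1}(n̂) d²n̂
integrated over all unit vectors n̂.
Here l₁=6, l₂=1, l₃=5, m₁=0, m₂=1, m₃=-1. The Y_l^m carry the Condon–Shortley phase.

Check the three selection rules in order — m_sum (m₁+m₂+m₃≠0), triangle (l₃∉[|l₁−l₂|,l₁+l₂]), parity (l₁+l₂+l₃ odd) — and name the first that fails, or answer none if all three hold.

none

azimuthal sum: 0 + 1 − 1 = 0  ✓
5 ≤ 5 ≤ 7 (triangle on l)  ✓
L = 6 + 1 + 5 = 12 (even)  ✓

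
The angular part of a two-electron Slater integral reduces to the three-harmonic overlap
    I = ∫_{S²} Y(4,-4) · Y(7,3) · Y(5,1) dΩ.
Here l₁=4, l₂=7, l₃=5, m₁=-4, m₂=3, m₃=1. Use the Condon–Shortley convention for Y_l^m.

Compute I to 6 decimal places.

Rules hold: Σm=0, L=16 even, 3≤5≤11.
N = 9·15·11 = 1485
Δ = 6!·2!·8!/17! = 1/6126120
Racah Σ t=2..4: t=2:+1/69120 t=3:−1/20736 t=4:+1/69120 = -1/51840
⇒ 3j(4 7 5; 0 0 0)² = 280/21879, sgn +1
Racah Σ t=6..6: t=6:+1/829440 = 1/829440
⇒ 3j(4 7 5; -4 3 1)² = 35/2431, sgn +1
4πI² = N·(3j₀)²·(3jₘ)² = 147000/537251
I = +1·√(0.273615/4π) = 0.14755880

0.147559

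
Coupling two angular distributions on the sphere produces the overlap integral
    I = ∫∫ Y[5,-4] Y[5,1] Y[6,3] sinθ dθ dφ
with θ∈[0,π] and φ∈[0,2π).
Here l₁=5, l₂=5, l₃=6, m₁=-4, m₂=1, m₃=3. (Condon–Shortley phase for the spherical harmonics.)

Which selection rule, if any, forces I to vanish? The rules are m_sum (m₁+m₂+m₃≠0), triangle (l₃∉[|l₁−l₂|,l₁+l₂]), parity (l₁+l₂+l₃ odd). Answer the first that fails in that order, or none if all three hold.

none

m₁+m₂+m₃ = -4 + 1 + 3 = 0  ✓
triangle: |5−5|=0 ≤ l₃=6 ≤ 5+5=10  ✓
parity: l₁+l₂+l₃ = 16 is even  ✓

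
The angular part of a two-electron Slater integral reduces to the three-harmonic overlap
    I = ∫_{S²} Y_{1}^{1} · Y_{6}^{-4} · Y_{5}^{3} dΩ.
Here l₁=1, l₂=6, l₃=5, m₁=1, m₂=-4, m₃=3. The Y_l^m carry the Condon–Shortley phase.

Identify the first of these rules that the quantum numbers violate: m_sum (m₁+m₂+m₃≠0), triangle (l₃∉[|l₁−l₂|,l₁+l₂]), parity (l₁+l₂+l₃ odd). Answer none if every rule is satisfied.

azimuthal sum: 1 − 4 + 3 = 0  ✓
5 ≤ 5 ≤ 7 (triangle on l)  ✓
L = 1 + 6 + 5 = 12 (even)  ✓

none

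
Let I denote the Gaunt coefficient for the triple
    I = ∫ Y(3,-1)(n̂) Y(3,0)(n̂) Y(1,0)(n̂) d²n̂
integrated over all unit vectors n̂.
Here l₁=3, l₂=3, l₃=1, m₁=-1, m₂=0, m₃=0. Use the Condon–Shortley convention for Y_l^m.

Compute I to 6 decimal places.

m-sum = -1 + 0 + 0 = -1 ≠ 0 ⇒ I = 0

0.000000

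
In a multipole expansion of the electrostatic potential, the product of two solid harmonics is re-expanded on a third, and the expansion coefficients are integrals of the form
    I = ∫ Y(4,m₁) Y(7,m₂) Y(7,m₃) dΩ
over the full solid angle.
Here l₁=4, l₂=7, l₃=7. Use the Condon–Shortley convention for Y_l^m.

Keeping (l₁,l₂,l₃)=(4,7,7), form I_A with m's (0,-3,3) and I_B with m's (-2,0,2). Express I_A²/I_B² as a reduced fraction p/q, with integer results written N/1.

Shared (l₁,l₂,l₃)=(4,7,7): N and (l;000)² cancel in I_A²/I_B².
A: Δ = 4!·4!·10!/19! = 1/58198140; Racah Σ t=0..4: t=0:+1/9953280 t=1:−1/1088640 t=2:+1/1290240 t=3:−1/13063680 t=4:+1/2090188800 = -83/696729600; ⇒ 3j(4 7 7; 0 -3 3)² = 6889/6466460, sgn -1
B: Δ = 4!·4!·10!/19! = 1/58198140; Racah Σ t=2..4: t=2:+1/1382400 t=3:−1/622080 t=4:+1/2903040 = -47/87091200; ⇒ 3j(4 7 7; -2 0 2)² = 2209/277134, sgn +1
I_A²/I_B² = (6889/6466460)/(2209/277134) = 20667/154630

20667/154630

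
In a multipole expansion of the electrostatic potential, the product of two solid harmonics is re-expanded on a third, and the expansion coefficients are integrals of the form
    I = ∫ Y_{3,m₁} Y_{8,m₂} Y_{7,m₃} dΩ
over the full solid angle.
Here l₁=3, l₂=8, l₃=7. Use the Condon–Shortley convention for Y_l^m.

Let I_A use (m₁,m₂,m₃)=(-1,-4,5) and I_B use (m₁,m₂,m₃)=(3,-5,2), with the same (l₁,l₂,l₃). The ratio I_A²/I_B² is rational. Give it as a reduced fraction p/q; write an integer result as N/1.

90601/107250

Shared (l₁,l₂,l₃)=(3,8,7): N and (l;000)² cancel in I_A²/I_B².
A: Δ = 4!·2!·12!/19! = 1/5290740; Racah Σ t=2..4: t=2:+1/58060800 t=3:−1/239500800 t=4:+1/22992076800 = 43/3284582400; ⇒ 3j(3 8 7; -1 -4 5)² = 12943/755820, sgn +1
B: Δ = 4!·2!·12!/19! = 1/5290740; Racah Σ t=0..0: t=0:+1/104509440 = 1/104509440; ⇒ 3j(3 8 7; 3 -5 2)² = 275/13566, sgn -1
I_A²/I_B² = (12943/755820)/(275/13566) = 90601/107250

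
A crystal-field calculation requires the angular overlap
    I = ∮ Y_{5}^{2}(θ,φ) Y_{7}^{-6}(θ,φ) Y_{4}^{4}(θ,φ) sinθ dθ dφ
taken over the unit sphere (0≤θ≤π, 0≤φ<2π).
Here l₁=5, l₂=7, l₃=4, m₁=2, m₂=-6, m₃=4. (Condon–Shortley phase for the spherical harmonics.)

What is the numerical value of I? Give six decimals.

m-sum 0 ✓  L=16 even ✓  2≤4≤12 ✓
Π(2lᵢ+1) = 11×15×9 = 1485
triangle coeff Δ(5,7,4) = 1/6126120
Σ_t [3,5]: t=3:−1/69120 t=4:+1/20736 t=5:−1/69120 = 1/51840
(3j)²=280/21879 [(5 7 4; 0 0 0)], sign=+1
Σ_t [1,1]: t=1:−1/7257600 = -1/7257600
(3j)²=2/85 [(5 7 4; 2 -6 4)], sign=-1
⇒ 4πI² = 1680/3757
I = (-1)√(1680/3757/(4π)) = -0.18863797

-0.188638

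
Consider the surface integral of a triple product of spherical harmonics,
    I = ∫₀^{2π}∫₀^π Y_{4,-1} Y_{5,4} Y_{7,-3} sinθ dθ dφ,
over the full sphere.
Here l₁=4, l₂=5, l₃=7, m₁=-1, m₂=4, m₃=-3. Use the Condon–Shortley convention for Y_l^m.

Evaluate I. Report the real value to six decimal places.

0.167813

Rules hold: Σm=0, L=16 even, 1≤7≤9.
N = 9·11·15 = 1485
Δ = 2!·6!·8!/17! = 1/6126120
Racah Σ t=0..2: t=0:+1/69120 t=1:−1/20736 t=2:+1/69120 = -1/51840
⇒ 3j(4 5 7; 0 0 0)² = 280/21879, sgn +1
Racah Σ t=1..2: t=1:−1/1935360 t=2:+1/362880 = 13/5806080
⇒ 3j(4 5 7; -1 4 -3)² = 195/10472, sgn +1
4πI² = N·(3j₀)²·(3jₘ)² = 1125/3179
I = +1·√(0.353885/4π) = 0.16781318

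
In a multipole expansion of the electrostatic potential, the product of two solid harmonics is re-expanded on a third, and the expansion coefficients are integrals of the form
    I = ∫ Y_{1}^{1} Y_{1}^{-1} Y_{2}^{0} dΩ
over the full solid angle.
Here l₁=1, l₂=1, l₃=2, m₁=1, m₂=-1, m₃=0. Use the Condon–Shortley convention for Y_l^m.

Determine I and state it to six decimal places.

0.126157

m-sum 0 ✓  L=4 even ✓  0≤2≤2 ✓
Π(2lᵢ+1) = 3×3×5 = 45
triangle coeff Δ(1,1,2) = 1/30
Σ_t [0,0]: t=0:+1/1 = 1/1
(3j)²=2/15 [(1 1 2; 0 0 0)], sign=+1
Σ_t [0,0]: t=0:+1/4 = 1/4
(3j)²=1/30 [(1 1 2; 1 -1 0)], sign=+1
⇒ 4πI² = 1/5
I = (+1)√(1/5/(4π)) = 0.12615663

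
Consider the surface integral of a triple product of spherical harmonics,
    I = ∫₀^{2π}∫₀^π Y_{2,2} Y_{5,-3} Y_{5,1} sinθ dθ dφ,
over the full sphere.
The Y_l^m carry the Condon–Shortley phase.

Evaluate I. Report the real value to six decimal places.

0.171169

m-sum 0 ✓  L=12 even ✓  3≤5≤7 ✓
Π(2lᵢ+1) = 5×11×11 = 605
triangle coeff Δ(2,5,5) = 1/38610
Σ_t [0,2]: t=0:+1/2880 t=1:−1/576 t=2:+1/2880 = -1/960
(3j)²=10/429 [(2 5 5; 0 0 0)], sign=+1
Σ_t [0,0]: t=0:+1/5760 = 1/5760
(3j)²=56/2145 [(2 5 5; 2 -3 1)], sign=+1
⇒ 4πI² = 560/1521
I = (+1)√(560/1521/(4π)) = 0.17116875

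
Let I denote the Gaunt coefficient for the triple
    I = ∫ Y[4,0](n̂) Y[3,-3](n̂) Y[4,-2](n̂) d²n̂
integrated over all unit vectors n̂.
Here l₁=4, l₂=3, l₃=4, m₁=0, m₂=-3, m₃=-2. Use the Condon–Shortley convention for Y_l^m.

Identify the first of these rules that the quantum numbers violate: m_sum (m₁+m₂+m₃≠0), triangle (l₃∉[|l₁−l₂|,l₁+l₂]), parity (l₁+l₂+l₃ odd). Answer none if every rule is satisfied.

Σmᵢ = -5  ✗
l₃∈[|l₁−l₂|,l₁+l₂]=[1,7], have l₃=4
Σlᵢ = 11 ⇒ odd

m_sum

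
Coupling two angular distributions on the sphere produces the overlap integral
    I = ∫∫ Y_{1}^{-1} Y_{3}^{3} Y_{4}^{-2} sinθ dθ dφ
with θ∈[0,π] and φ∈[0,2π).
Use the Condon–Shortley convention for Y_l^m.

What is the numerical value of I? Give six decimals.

0.061558

Checks pass: Σm=0; 8 even; l₃=4∈[2,4].
(2·1+1)(2·3+1)(2·4+1) = 189
Δ: 0! 2! 6! / 9! → 1/252
sum: t=0:+1/36 = 1/36
3j²(1 3 4; 0 0 0) = Δ·Π!·Σ² = 4/63  (sign +1)
sum: t=0:+1/1440 = 1/1440
3j²(1 3 4; -1 3 -2) = Δ·Π!·Σ² = 1/252  (sign +1)
combine: 4πI² = 189·4/63·1/252 = 1/21
take √, sign +1: I = 0.06155813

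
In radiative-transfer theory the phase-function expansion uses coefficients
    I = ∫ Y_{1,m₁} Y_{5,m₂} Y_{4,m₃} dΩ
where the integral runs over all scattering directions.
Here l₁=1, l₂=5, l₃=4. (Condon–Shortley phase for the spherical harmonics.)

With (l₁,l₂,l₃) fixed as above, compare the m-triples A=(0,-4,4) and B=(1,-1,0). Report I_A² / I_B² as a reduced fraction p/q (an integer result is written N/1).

Shared (l₁,l₂,l₃)=(1,5,4): N and (l;000)² cancel in I_A²/I_B².
A: Δ = 2!·0!·8!/11! = 1/495; Racah Σ t=1..1: t=1:−1/40320 = -1/40320; ⇒ 3j(1 5 4; 0 -4 4)² = 1/55, sgn -1
B: Δ = 2!·0!·8!/11! = 1/495; Racah Σ t=0..0: t=0:+1/1152 = 1/1152; ⇒ 3j(1 5 4; 1 -1 0)² = 1/33, sgn +1
I_A²/I_B² = (1/55)/(1/33) = 3/5

3/5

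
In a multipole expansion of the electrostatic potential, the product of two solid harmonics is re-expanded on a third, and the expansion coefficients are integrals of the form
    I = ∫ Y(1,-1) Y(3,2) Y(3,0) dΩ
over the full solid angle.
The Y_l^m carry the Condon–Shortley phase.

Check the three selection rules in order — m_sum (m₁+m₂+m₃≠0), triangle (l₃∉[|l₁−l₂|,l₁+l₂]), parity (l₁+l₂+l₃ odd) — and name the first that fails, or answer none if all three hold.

m_sum

azimuthal sum: -1 + 2 + 0 = 1  ✗
2 ≤ 3 ≤ 4 (triangle on l)
L = 1 + 3 + 3 = 7 (odd)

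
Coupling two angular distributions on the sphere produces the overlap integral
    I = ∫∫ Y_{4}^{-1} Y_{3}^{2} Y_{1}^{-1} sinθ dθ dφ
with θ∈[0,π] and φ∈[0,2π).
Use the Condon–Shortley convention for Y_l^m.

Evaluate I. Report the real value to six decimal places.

-0.106622

m-sum 0 ✓  L=8 even ✓  1≤1≤7 ✓
Π(2lᵢ+1) = 9×7×3 = 189
triangle coeff Δ(4,3,1) = 1/252
Σ_t [3,3]: t=3:−1/36 = -1/36
(3j)²=4/63 [(4 3 1; 0 0 0)], sign=+1
Σ_t [5,5]: t=5:−1/240 = -1/240
(3j)²=1/84 [(4 3 1; -1 2 -1)], sign=-1
⇒ 4πI² = 1/7
I = (-1)√(1/7/(4π)) = -0.10662181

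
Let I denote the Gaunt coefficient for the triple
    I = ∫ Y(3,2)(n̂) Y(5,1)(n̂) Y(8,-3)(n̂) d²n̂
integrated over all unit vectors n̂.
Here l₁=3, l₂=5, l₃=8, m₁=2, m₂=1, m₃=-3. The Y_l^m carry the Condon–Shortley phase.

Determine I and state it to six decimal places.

-0.201784

m-sum 0 ✓  L=16 even ✓  2≤8≤8 ✓
Π(2lᵢ+1) = 7×11×17 = 1309
triangle coeff Δ(3,5,8) = 1/136136
Σ_t [0,0]: t=0:+1/518400 = 1/518400
(3j)²=56/2431 [(3 5 8; 0 0 0)], sign=+1
Σ_t [0,0]: t=0:+1/2073600 = 1/2073600
(3j)²=15/884 [(3 5 8; 2 1 -3)], sign=-1
⇒ 4πI² = 1470/2873
I = (-1)√(1470/2873/(4π)) = -0.20178363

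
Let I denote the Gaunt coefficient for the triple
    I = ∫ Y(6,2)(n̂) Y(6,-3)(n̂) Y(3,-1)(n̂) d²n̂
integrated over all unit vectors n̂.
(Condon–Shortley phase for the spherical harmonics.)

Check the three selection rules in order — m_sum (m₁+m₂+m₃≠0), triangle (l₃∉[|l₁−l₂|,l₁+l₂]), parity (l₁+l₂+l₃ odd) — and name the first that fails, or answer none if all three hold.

m_sum

azimuthal sum: 2 − 3 − 1 = -2  ✗
0 ≤ 3 ≤ 12 (triangle on l)
L = 6 + 6 + 3 = 15 (odd)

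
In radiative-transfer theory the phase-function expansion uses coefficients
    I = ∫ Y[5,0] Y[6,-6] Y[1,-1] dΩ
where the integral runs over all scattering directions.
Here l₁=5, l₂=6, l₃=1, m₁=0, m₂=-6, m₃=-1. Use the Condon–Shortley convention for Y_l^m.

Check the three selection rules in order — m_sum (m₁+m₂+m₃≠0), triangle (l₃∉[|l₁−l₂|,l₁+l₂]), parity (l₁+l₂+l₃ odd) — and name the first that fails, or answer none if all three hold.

m_sum

m₁+m₂+m₃ = 0 − 6 − 1 = -7  ✗
triangle: |5−6|=1 ≤ l₃=1 ≤ 5+6=11
parity: l₁+l₂+l₃ = 12 is even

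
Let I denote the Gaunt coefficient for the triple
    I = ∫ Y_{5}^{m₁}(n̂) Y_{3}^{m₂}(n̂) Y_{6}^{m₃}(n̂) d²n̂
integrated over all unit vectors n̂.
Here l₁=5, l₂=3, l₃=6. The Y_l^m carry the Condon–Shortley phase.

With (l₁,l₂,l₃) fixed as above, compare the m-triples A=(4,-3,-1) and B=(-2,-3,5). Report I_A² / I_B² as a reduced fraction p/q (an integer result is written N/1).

2/11

l's match ⇒ only the (l;m) 3-j factors differ between A and B.
A: triangle coeff Δ(5,3,6) = 1/675675; Σ_t [0,0]: t=0:+1/241920 = 1/241920; (3j)²=4/1001 [(5 3 6; 4 -3 -1)], sign=-1
B: triangle coeff Δ(5,3,6) = 1/675675; Σ_t [0,0]: t=0:+1/241920 = 1/241920; (3j)²=2/91 [(5 3 6; -2 -3 5)], sign=-1
I_A²/I_B² = (4/1001)/(2/91) = 2/11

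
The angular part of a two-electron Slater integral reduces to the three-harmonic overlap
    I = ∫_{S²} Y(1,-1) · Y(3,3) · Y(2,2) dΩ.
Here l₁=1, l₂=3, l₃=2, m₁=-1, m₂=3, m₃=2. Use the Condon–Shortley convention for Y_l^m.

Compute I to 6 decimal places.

0.000000

Σmᵢ = 4 ≠ 0, so the φ-integral vanishes; I = 0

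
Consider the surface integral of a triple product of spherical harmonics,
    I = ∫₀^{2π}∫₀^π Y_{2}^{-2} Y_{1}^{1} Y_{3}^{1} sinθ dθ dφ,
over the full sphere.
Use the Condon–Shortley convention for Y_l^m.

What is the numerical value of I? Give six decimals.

-0.082589

Checks pass: Σm=0; 6 even; l₃=3∈[1,3].
(2·2+1)(2·1+1)(2·3+1) = 105
Δ: 0! 4! 2! / 7! → 1/105
sum: t=0:+1/4 = 1/4
3j²(2 1 3; 0 0 0) = Δ·Π!·Σ² = 3/35  (sign -1)
sum: t=0:+1/48 = 1/48
3j²(2 1 3; -2 1 1) = Δ·Π!·Σ² = 1/105  (sign +1)
combine: 4πI² = 105·3/35·1/105 = 3/35
take √, sign -1: I = -0.08258890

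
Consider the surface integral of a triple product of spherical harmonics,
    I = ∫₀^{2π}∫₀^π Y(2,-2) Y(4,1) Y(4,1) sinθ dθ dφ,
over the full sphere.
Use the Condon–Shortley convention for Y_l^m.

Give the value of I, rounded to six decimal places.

Checks pass: Σm=0; 10 even; l₃=4∈[2,6].
(2·2+1)(2·4+1)(2·4+1) = 405
Δ: 2! 2! 6! / 11! → 1/13860
sum: t=0:+1/192 t=1:−1/36 t=2:+1/192 = -5/288
3j²(2 4 4; 0 0 0) = Δ·Π!·Σ² = 20/693  (sign -1)
sum: t=2:+1/144 = 1/144
3j²(2 4 4; -2 1 1) = Δ·Π!·Σ² = 10/231  (sign -1)
combine: 4πI² = 405·20/693·10/231 = 3000/5929
take √, sign +1: I = 0.20066192

0.200662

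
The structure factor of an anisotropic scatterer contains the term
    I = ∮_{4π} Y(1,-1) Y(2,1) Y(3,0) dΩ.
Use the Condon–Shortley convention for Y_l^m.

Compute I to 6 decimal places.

m-sum 0 ✓  L=6 even ✓  1≤3≤3 ✓
Π(2lᵢ+1) = 3×5×7 = 105
triangle coeff Δ(1,2,3) = 1/105
Σ_t [0,0]: t=0:+1/4 = 1/4
(3j)²=3/35 [(1 2 3; 0 0 0)], sign=-1
Σ_t [0,0]: t=0:+1/12 = 1/12
(3j)²=1/35 [(1 2 3; -1 1 0)], sign=-1
⇒ 4πI² = 9/35
I = (+1)√(9/35/(4π)) = 0.14304817

0.143048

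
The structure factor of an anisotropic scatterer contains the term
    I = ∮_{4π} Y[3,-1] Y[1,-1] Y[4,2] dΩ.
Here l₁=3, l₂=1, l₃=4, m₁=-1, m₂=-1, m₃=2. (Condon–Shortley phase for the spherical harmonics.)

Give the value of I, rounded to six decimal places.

m-sum 0 ✓  L=8 even ✓  2≤4≤4 ✓
Π(2lᵢ+1) = 7×3×9 = 189
triangle coeff Δ(3,1,4) = 1/252
Σ_t [0,0]: t=0:+1/36 = 1/36
(3j)²=4/63 [(3 1 4; 0 0 0)], sign=+1
Σ_t [0,0]: t=0:+1/96 = 1/96
(3j)²=5/84 [(3 1 4; -1 -1 2)], sign=+1
⇒ 4πI² = 5/7
I = (+1)√(5/7/(4π)) = 0.23841361

0.238414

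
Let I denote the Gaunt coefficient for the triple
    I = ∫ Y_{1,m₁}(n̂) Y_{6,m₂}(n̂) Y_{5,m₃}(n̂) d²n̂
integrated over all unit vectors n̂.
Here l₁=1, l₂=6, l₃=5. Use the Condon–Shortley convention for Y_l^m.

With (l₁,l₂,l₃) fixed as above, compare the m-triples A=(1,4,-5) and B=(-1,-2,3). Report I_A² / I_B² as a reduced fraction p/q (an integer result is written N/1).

1/6

Shared (l₁,l₂,l₃)=(1,6,5): N and (l;000)² cancel in I_A²/I_B².
A: Δ = 2!·0!·10!/13! = 1/858; Racah Σ t=0..0: t=0:+1/7257600 = 1/7257600; ⇒ 3j(1 6 5; 1 4 -5)² = 1/858, sgn +1
B: Δ = 2!·0!·10!/13! = 1/858; Racah Σ t=2..2: t=2:+1/161280 = 1/161280; ⇒ 3j(1 6 5; -1 -2 3)² = 1/143, sgn +1
I_A²/I_B² = (1/858)/(1/143) = 1/6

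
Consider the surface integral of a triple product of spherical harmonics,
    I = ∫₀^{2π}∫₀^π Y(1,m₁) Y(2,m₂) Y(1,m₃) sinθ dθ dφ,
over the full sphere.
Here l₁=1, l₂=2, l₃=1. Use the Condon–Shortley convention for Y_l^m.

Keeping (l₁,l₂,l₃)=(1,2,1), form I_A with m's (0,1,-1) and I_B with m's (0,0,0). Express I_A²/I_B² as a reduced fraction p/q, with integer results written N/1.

3/4

Same 1,2,1: normalisation and zero-m 3j drop out of the ratio.
A: Δ: 2! 0! 2! / 5! → 1/30; sum: t=1:−1/2 = -1/2; 3j²(1 2 1; 0 1 -1) = Δ·Π!·Σ² = 1/10  (sign -1)
B: Δ: 2! 0! 2! / 5! → 1/30; sum: t=1:−1/1 = -1/1; 3j²(1 2 1; 0 0 0) = Δ·Π!·Σ² = 2/15  (sign +1)
I_A²/I_B² = (1/10)/(2/15) = 3/4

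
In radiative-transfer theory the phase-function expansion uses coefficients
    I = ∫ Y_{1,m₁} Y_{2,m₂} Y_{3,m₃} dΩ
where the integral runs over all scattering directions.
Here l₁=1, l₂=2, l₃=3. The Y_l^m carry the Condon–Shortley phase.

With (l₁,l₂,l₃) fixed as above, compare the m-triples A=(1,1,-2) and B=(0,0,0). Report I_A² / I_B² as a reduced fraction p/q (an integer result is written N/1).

Shared (l₁,l₂,l₃)=(1,2,3): N and (l;000)² cancel in I_A²/I_B².
A: Δ = 0!·2!·4!/7! = 1/105; Racah Σ t=0..0: t=0:+1/12 = 1/12; ⇒ 3j(1 2 3; 1 1 -2)² = 2/21, sgn -1
B: Δ = 0!·2!·4!/7! = 1/105; Racah Σ t=0..0: t=0:+1/4 = 1/4; ⇒ 3j(1 2 3; 0 0 0)² = 3/35, sgn -1
I_A²/I_B² = (2/21)/(3/35) = 10/9

10/9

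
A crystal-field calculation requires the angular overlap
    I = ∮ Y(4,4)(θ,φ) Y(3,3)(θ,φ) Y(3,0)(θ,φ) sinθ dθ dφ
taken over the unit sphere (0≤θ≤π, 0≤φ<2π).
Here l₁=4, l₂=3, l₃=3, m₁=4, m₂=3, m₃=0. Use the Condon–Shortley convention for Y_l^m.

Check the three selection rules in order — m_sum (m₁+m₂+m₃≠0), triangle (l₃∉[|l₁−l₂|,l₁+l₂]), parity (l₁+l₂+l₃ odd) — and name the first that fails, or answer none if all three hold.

m_sum

Σmᵢ = 7  ✗
l₃∈[|l₁−l₂|,l₁+l₂]=[1,7], have l₃=3
Σlᵢ = 10 ⇒ even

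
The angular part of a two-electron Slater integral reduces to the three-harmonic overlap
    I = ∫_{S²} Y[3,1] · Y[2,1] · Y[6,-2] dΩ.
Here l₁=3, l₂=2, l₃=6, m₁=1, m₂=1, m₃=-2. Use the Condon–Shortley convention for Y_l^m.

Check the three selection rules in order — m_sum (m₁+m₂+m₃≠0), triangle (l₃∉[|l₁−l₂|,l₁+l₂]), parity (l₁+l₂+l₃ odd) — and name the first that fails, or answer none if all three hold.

triangle

azimuthal sum: 1 + 1 − 2 = 0  ✓
1 ≤ 6 ≤ 5 (triangle on l)  ✗
L = 3 + 2 + 6 = 11 (odd)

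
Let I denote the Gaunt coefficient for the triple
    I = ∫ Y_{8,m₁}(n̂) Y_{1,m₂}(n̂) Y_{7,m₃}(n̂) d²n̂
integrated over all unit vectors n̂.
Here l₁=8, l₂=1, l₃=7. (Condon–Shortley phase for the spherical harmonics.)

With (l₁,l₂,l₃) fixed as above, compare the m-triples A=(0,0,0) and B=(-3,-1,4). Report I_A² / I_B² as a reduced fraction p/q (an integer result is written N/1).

32/5

Same 8,1,7: normalisation and zero-m 3j drop out of the ratio.
A: Δ: 2! 14! 0! / 17! → 1/2040; sum: t=1:−1/25401600 = -1/25401600; 3j²(8 1 7; 0 0 0) = Δ·Π!·Σ² = 8/255  (sign +1)
B: Δ: 2! 14! 0! / 17! → 1/2040; sum: t=0:+1/479001600 = 1/479001600; 3j²(8 1 7; -3 -1 4) = Δ·Π!·Σ² = 1/204  (sign -1)
I_A²/I_B² = (8/255)/(1/204) = 32/5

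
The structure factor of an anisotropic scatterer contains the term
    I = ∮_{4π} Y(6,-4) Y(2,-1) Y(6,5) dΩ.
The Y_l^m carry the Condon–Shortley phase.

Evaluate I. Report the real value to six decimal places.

Rules hold: Σm=0, L=14 even, 4≤6≤8.
N = 13·5·13 = 845
Δ = 2!·10!·2!/15! = 1/90090
Racah Σ t=0..2: t=0:+1/69120 t=1:−1/14400 t=2:+1/69120 = -7/172800
⇒ 3j(6 2 6; 0 0 0)² = 14/715, sgn -1
Racah Σ t=0..1: t=0:+1/7257600 t=1:−1/725760 = -1/806400
⇒ 3j(6 2 6; -4 -1 5)² = 27/910, sgn +1
4πI² = N·(3j₀)²·(3jₘ)² = 27/55
I = -1·√(0.490909/4π) = -0.19764945

-0.197649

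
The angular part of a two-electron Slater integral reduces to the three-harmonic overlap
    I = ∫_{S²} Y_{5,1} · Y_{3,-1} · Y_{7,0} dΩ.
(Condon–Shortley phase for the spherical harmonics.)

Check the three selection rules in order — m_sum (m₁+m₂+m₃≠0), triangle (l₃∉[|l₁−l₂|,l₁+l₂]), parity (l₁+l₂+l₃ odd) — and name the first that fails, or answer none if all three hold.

azimuthal sum: 1 − 1 + 0 = 0  ✓
2 ≤ 7 ≤ 8 (triangle on l)  ✓
L = 5 + 3 + 7 = 15 (odd)  ✗

parity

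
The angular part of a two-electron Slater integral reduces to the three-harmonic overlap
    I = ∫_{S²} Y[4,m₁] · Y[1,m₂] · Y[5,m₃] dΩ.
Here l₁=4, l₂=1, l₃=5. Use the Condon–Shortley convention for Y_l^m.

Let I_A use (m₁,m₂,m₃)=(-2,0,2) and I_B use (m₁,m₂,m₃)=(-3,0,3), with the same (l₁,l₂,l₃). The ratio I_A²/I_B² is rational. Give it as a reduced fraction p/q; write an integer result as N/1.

21/16

Shared (l₁,l₂,l₃)=(4,1,5): N and (l;000)² cancel in I_A²/I_B².
A: Δ = 0!·8!·2!/11! = 1/495; Racah Σ t=0..0: t=0:+1/1440 = 1/1440; ⇒ 3j(4 1 5; -2 0 2)² = 7/165, sgn -1
B: Δ = 0!·8!·2!/11! = 1/495; Racah Σ t=0..0: t=0:+1/5040 = 1/5040; ⇒ 3j(4 1 5; -3 0 3)² = 16/495, sgn +1
I_A²/I_B² = (7/165)/(16/495) = 21/16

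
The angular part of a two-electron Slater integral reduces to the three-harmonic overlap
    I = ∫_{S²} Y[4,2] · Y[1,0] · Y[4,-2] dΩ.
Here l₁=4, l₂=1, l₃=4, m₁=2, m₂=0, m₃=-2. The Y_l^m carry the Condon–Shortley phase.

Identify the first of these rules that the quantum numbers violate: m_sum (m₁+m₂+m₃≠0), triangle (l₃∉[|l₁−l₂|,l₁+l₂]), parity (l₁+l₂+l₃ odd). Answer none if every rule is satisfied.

azimuthal sum: 2 + 0 − 2 = 0  ✓
3 ≤ 4 ≤ 5 (triangle on l)  ✓
L = 4 + 1 + 4 = 9 (odd)  ✗

parity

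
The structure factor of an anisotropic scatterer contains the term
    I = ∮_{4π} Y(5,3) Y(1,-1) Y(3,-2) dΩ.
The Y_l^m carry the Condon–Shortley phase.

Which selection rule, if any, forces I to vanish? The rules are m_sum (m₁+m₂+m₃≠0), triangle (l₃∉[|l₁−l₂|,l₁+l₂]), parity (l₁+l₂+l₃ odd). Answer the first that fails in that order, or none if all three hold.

triangle

m₁+m₂+m₃ = 3 − 1 − 2 = 0  ✓
triangle: |5−1|=4 ≤ l₃=3 ≤ 5+1=6  ✗
parity: l₁+l₂+l₃ = 9 is odd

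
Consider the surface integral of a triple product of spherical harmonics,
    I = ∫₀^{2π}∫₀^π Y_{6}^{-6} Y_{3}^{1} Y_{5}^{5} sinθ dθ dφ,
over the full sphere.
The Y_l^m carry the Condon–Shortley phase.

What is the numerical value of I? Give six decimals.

m-sum 0 ✓  L=14 even ✓  3≤5≤9 ✓
Π(2lᵢ+1) = 13×7×11 = 1001
triangle coeff Δ(6,3,5) = 1/675675
Σ_t [1,3]: t=1:−1/8640 t=2:+1/2304 t=3:−1/8640 = 7/34560
(3j)²=7/429 [(6 3 5; 0 0 0)], sign=-1
Σ_t [4,4]: t=4:+1/1935360 = 1/1935360
(3j)²=3/91 [(6 3 5; -6 1 5)], sign=+1
⇒ 4πI² = 7/13
I = (-1)√(7/13/(4π)) = -0.20700098

-0.207001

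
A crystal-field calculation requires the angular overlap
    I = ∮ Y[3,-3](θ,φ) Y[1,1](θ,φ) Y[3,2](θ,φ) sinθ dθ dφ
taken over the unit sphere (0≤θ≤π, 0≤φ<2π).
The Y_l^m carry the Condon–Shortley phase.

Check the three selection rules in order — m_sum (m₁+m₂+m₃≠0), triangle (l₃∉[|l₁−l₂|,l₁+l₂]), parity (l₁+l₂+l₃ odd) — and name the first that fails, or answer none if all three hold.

parity

azimuthal sum: -3 + 1 + 2 = 0  ✓
2 ≤ 3 ≤ 4 (triangle on l)  ✓
L = 3 + 1 + 3 = 7 (odd)  ✗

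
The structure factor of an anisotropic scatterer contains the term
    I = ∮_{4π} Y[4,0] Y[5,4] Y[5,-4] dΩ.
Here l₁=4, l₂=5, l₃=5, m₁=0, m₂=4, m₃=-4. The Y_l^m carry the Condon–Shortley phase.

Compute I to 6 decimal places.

-0.130198

m-sum 0 ✓  L=14 even ✓  1≤5≤9 ✓
Π(2lᵢ+1) = 9×11×11 = 1089
triangle coeff Δ(4,5,5) = 1/3153150
Σ_t [0,4]: t=0:+1/69120 t=1:−1/1728 t=2:+1/576 t=3:−1/1728 t=4:+1/69120 = 7/11520
(3j)²=2/143 [(4 5 5; 0 0 0)], sign=-1
Σ_t [3,4]: t=3:−1/25920 t=4:+1/69120 = -1/41472
(3j)²=2/143 [(4 5 5; 0 4 -4)], sign=+1
⇒ 4πI² = 36/169
I = (-1)√(36/169/(4π)) = -0.13019760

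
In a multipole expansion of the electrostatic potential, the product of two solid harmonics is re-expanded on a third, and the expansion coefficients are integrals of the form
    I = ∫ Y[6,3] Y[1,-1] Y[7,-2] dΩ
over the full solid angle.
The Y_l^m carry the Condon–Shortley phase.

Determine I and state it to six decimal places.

0.110647

Checks pass: Σm=0; 14 even; l₃=7∈[5,7].
(2·6+1)(2·1+1)(2·7+1) = 585
Δ: 0! 12! 2! / 15! → 1/1365
sum: t=0:+1/518400 = 1/518400
3j²(6 1 7; 0 0 0) = Δ·Π!·Σ² = 7/195  (sign -1)
sum: t=0:+1/4354560 = 1/4354560
3j²(6 1 7; 3 -1 -2) = Δ·Π!·Σ² = 2/273  (sign -1)
combine: 4πI² = 585·7/195·2/273 = 2/13
take √, sign +1: I = 0.11064668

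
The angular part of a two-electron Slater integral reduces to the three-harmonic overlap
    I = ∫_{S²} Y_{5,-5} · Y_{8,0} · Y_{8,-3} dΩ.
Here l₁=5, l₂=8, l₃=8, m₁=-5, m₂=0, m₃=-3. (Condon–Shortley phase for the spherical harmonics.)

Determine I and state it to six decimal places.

-5 + 0 − 3 = -8 ≠ 0: azimuthal integral kills it; I = 0

0.000000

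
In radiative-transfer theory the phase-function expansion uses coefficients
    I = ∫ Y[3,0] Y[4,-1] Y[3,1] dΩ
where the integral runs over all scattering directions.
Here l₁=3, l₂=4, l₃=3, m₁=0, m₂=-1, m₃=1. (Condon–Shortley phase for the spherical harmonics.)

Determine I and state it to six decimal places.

-0.099323

Checks pass: Σm=0; 10 even; l₃=3∈[1,7].
(2·3+1)(2·4+1)(2·3+1) = 441
Δ: 4! 2! 4! / 11! → 1/34650
sum: t=1:−1/72 t=2:+1/16 t=3:−1/72 = 5/144
3j²(3 4 3; 0 0 0) = Δ·Π!·Σ² = 2/77  (sign -1)
sum: t=1:−1/48 t=2:+1/24 t=3:−1/288 = 5/288
3j²(3 4 3; 0 -1 1) = Δ·Π!·Σ² = 5/462  (sign +1)
combine: 4πI² = 441·2/77·5/462 = 15/121
take √, sign -1: I = -0.09932258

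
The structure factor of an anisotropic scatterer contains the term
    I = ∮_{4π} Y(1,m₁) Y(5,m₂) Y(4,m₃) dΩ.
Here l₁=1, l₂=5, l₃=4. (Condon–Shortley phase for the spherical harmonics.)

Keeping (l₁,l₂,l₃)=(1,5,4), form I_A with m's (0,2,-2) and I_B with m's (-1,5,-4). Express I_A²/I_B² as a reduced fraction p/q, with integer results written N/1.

Shared (l₁,l₂,l₃)=(1,5,4): N and (l;000)² cancel in I_A²/I_B².
A: Δ = 2!·0!·8!/11! = 1/495; Racah Σ t=1..1: t=1:−1/1440 = -1/1440; ⇒ 3j(1 5 4; 0 2 -2)² = 7/165, sgn -1
B: Δ = 2!·0!·8!/11! = 1/495; Racah Σ t=2..2: t=2:+1/80640 = 1/80640; ⇒ 3j(1 5 4; -1 5 -4)² = 1/11, sgn +1
I_A²/I_B² = (7/165)/(1/11) = 7/15

7/15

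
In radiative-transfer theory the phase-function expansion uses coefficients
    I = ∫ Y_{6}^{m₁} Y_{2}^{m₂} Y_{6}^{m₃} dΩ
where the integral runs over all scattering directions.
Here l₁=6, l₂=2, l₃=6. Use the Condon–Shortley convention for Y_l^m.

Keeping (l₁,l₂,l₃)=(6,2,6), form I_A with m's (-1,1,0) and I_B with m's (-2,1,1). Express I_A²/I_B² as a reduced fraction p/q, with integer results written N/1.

7/60

Same 6,2,6: normalisation and zero-m 3j drop out of the ratio.
A: Δ: 2! 10! 2! / 15! → 1/90090; sum: t=1:−1/34560 t=2:+1/28800 = 1/172800; 3j²(6 2 6; -1 1 0) = Δ·Π!·Σ² = 1/1430  (sign +1)
B: Δ: 2! 10! 2! / 15! → 1/90090; sum: t=1:−1/60480 t=2:+1/34560 = 1/80640; 3j²(6 2 6; -2 1 1) = Δ·Π!·Σ² = 6/1001  (sign -1)
I_A²/I_B² = (1/1430)/(6/1001) = 7/60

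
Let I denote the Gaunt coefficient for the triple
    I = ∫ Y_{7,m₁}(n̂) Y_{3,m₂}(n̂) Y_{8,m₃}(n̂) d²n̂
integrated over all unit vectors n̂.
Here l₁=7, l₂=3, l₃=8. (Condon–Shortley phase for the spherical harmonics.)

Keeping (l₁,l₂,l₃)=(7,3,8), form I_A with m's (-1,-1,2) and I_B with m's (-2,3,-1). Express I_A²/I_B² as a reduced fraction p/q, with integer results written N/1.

1369/2268

Shared (l₁,l₂,l₃)=(7,3,8): N and (l;000)² cancel in I_A²/I_B².
A: Δ = 2!·12!·4!/19! = 1/5290740; Racah Σ t=0..2: t=0:+1/7741440 t=1:−1/3628800 t=2:+1/24883200 = -37/348364800; ⇒ 3j(7 3 8; -1 -1 2)² = 1369/176358, sgn -1
B: Δ = 2!·12!·4!/19! = 1/5290740; Racah Σ t=2..2: t=2:+1/29030400 = 1/29030400; ⇒ 3j(7 3 8; -2 3 -1)² = 54/4199, sgn -1
I_A²/I_B² = (1369/176358)/(54/4199) = 1369/2268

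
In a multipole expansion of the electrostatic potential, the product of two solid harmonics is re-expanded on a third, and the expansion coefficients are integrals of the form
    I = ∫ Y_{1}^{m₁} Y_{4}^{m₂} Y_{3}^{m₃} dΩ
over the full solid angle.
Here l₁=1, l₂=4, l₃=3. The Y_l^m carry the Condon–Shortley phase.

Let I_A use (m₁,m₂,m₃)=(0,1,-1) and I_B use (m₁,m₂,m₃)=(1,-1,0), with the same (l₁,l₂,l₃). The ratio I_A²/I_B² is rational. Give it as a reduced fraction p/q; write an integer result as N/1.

3/2

Shared (l₁,l₂,l₃)=(1,4,3): N and (l;000)² cancel in I_A²/I_B².
A: Δ = 2!·0!·6!/9! = 1/252; Racah Σ t=1..1: t=1:−1/48 = -1/48; ⇒ 3j(1 4 3; 0 1 -1)² = 5/84, sgn -1
B: Δ = 2!·0!·6!/9! = 1/252; Racah Σ t=0..0: t=0:+1/72 = 1/72; ⇒ 3j(1 4 3; 1 -1 0)² = 5/126, sgn -1
I_A²/I_B² = (5/84)/(5/126) = 3/2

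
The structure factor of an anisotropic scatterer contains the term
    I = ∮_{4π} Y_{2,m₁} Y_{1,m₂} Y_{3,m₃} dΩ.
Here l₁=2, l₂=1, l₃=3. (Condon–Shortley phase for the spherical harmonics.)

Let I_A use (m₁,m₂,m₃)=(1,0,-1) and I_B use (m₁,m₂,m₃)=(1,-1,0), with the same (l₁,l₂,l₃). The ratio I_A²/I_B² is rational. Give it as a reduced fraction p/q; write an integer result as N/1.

Same 2,1,3: normalisation and zero-m 3j drop out of the ratio.
A: Δ: 0! 4! 2! / 7! → 1/105; sum: t=0:+1/6 = 1/6; 3j²(2 1 3; 1 0 -1) = Δ·Π!·Σ² = 8/105  (sign +1)
B: Δ: 0! 4! 2! / 7! → 1/105; sum: t=0:+1/12 = 1/12; 3j²(2 1 3; 1 -1 0) = Δ·Π!·Σ² = 1/35  (sign -1)
I_A²/I_B² = (8/105)/(1/35) = 8/3

8/3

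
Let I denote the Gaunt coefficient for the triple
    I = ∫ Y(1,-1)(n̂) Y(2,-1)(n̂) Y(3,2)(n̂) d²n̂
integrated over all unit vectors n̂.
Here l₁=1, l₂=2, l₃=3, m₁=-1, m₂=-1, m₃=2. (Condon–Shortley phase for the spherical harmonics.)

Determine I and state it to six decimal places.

0.261169

m-sum 0 ✓  L=6 even ✓  1≤3≤3 ✓
Π(2lᵢ+1) = 3×5×7 = 105
triangle coeff Δ(1,2,3) = 1/105
Σ_t [0,0]: t=0:+1/4 = 1/4
(3j)²=3/35 [(1 2 3; 0 0 0)], sign=-1
Σ_t [0,0]: t=0:+1/12 = 1/12
(3j)²=2/21 [(1 2 3; -1 -1 2)], sign=-1
⇒ 4πI² = 6/7
I = (+1)√(6/7/(4π)) = 0.26116903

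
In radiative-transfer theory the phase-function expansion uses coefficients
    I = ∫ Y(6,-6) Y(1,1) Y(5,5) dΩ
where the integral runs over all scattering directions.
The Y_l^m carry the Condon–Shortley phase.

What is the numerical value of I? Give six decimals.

Checks pass: Σm=0; 12 even; l₃=5∈[5,7].
(2·6+1)(2·1+1)(2·5+1) = 429
Δ: 2! 10! 0! / 13! → 1/858
sum: t=1:−1/14400 = -1/14400
3j²(6 1 5; 0 0 0) = Δ·Π!·Σ² = 6/143  (sign +1)
sum: t=2:+1/7257600 = 1/7257600
3j²(6 1 5; -6 1 5) = Δ·Π!·Σ² = 1/13  (sign +1)
combine: 4πI² = 429·6/143·1/13 = 18/13
take √, sign +1: I = 0.33194004

0.331940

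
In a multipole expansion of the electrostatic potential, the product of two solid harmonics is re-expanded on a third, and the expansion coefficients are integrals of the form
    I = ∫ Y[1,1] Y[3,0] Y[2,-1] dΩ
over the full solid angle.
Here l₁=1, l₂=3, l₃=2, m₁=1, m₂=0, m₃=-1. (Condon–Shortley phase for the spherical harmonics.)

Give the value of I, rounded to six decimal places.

Rules hold: Σm=0, L=6 even, 2≤2≤4.
N = 3·7·5 = 105
Δ = 2!·0!·4!/7! = 1/105
Racah Σ t=1..1: t=1:−1/4 = -1/4
⇒ 3j(1 3 2; 0 0 0)² = 3/35, sgn -1
Racah Σ t=0..0: t=0:+1/12 = 1/12
⇒ 3j(1 3 2; 1 0 -1)² = 1/35, sgn -1
4πI² = N·(3j₀)²·(3jₘ)² = 9/35
I = +1·√(0.257143/4π) = 0.14304817

0.143048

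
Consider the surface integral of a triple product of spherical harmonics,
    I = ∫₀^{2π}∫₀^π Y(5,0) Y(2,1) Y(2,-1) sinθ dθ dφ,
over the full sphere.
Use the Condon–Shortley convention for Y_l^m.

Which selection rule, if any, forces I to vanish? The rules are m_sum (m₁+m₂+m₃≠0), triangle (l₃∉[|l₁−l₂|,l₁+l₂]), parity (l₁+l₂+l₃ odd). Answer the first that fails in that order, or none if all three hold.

triangle

Σmᵢ = 0  ✓
l₃∈[|l₁−l₂|,l₁+l₂]=[3,7], have l₃=2  ✗
Σlᵢ = 9 ⇒ odd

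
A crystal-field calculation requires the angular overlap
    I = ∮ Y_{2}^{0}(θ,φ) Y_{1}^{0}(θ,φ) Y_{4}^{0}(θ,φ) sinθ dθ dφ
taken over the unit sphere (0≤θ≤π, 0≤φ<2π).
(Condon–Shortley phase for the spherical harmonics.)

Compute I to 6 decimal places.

l₃=4 ∉ [1,3] — triangle fails ⇒ I = 0

0.000000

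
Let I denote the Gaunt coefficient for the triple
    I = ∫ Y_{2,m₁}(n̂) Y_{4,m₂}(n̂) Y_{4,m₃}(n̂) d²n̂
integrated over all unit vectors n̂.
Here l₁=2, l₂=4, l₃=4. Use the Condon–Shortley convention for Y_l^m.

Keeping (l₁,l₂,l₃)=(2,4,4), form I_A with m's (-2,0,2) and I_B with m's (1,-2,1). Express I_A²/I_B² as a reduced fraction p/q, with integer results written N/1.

20/9

l's match ⇒ only the (l;m) 3-j factors differ between A and B.
A: triangle coeff Δ(2,4,4) = 1/13860; Σ_t [2,2]: t=2:+1/192 = 1/192; (3j)²=3/77 [(2 4 4; -2 0 2)], sign=+1
B: triangle coeff Δ(2,4,4) = 1/13860; Σ_t [0,1]: t=0:+1/96 t=1:−1/240 = 1/160; (3j)²=27/1540 [(2 4 4; 1 -2 1)], sign=-1
I_A²/I_B² = (3/77)/(27/1540) = 20/9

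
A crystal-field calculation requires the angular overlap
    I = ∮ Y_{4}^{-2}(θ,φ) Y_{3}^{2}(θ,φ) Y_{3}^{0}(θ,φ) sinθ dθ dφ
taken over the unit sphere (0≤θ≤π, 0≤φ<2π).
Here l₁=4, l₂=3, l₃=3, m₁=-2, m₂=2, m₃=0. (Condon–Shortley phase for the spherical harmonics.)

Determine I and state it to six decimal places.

-0.044418

Rules hold: Σm=0, L=10 even, 1≤3≤7.
N = 9·7·7 = 441
Δ = 4!·4!·2!/11! = 1/34650
Racah Σ t=1..3: t=1:−1/72 t=2:+1/16 t=3:−1/72 = 5/144
⇒ 3j(4 3 3; 0 0 0)² = 2/77, sgn -1
Racah Σ t=3..4: t=3:−1/72 t=4:+1/96 = -1/288
⇒ 3j(4 3 3; -2 2 0)² = 1/462, sgn +1
4πI² = N·(3j₀)²·(3jₘ)² = 3/121
I = -1·√(0.0247934/4π) = -0.04441841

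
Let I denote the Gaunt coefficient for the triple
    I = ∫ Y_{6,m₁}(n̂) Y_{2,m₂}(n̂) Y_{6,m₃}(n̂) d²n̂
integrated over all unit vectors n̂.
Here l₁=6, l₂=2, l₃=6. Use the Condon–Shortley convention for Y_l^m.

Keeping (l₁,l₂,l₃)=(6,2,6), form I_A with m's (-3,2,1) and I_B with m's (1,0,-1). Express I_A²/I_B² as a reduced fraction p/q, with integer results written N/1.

Same 6,2,6: normalisation and zero-m 3j drop out of the ratio.
A: Δ: 2! 10! 2! / 15! → 1/90090; sum: t=2:+1/120960 = 1/120960; 3j²(6 2 6; -3 2 1) = Δ·Π!·Σ² = 24/1001  (sign -1)
B: Δ: 2! 10! 2! / 15! → 1/90090; sum: t=0:+1/57600 t=1:−1/17280 t=2:+1/120960 = -13/403200; 3j²(6 2 6; 1 0 -1) = Δ·Π!·Σ² = 13/770  (sign +1)
I_A²/I_B² = (24/1001)/(13/770) = 240/169

240/169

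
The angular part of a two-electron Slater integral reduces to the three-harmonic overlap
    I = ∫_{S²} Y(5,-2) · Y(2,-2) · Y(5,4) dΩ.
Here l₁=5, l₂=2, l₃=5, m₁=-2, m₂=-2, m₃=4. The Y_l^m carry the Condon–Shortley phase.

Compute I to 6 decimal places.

-0.137240

m-sum 0 ✓  L=12 even ✓  3≤5≤7 ✓
Π(2lᵢ+1) = 11×5×11 = 605
triangle coeff Δ(5,2,5) = 1/38610
Σ_t [0,2]: t=0:+1/2880 t=1:−1/576 t=2:+1/2880 = -1/960
(3j)²=10/429 [(5 2 5; 0 0 0)], sign=+1
Σ_t [0,0]: t=0:+1/20160 = 1/20160
(3j)²=12/715 [(5 2 5; -2 -2 4)], sign=-1
⇒ 4πI² = 40/169
I = (-1)√(40/169/(4π)) = -0.13724032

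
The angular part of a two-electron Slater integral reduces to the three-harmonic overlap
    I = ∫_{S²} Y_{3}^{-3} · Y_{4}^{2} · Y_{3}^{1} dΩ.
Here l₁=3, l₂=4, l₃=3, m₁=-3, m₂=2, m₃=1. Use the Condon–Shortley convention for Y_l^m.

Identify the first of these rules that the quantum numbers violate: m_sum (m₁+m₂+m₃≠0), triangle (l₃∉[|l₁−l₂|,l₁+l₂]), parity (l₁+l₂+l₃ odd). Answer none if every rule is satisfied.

m₁+m₂+m₃ = -3 + 2 + 1 = 0  ✓
triangle: |3−4|=1 ≤ l₃=3 ≤ 3+4=7  ✓
parity: l₁+l₂+l₃ = 10 is even  ✓

none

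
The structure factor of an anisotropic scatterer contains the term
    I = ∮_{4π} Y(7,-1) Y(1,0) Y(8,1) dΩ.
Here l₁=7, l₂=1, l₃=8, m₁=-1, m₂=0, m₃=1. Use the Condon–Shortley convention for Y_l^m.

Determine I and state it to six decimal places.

-0.242860

Rules hold: Σm=0, L=16 even, 6≤8≤8.
N = 15·3·17 = 765
Δ = 0!·14!·2!/17! = 1/2040
Racah Σ t=0..0: t=0:+1/25401600 = 1/25401600
⇒ 3j(7 1 8; 0 0 0)² = 8/255, sgn +1
Racah Σ t=0..0: t=0:+1/29030400 = 1/29030400
⇒ 3j(7 1 8; -1 0 1)² = 21/680, sgn -1
4πI² = N·(3j₀)²·(3jₘ)² = 63/85
I = -1·√(0.741176/4π) = -0.24285994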